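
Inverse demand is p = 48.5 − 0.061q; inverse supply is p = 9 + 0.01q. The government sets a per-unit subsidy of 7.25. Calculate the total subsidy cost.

4773.77

Competitive equilibrium: 48.5 − 0.061q = 9 + 0.01q → q* = 556.338, p* = 14.5634.
The subsidy lowers effective supply by 7.25: p = 1.75 + 0.01q.
New quantity: 48.5 − 0.061q = 1.75 + 0.01q → q' = 658.4507.
Total subsidy cost = 7.25 × 658.4507 = 4773.77.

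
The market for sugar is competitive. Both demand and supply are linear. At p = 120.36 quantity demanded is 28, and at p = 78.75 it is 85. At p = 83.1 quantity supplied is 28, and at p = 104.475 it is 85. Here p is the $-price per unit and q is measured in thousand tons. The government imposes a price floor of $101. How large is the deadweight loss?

Demand slope = (78.75 − 120.36)/(85 − 28) = −0.73, so p = 140.8 − 0.73q.
Supply slope = (104.475 − 83.1)/(85 − 28) = 0.375, so p = 72.6 + 0.375q.
Competitive equilibrium: 140.8 − 0.73q = 72.6 + 0.375q → q* = 61.7195, p* = 95.7448.
At the floor p = 101, quantity demanded = (140.8 − 101)/0.73 = 54.5205.
Sellers' marginal cost at q' = 54.5205: 72.6 + 0.375·54.5205 = 93.0452.
Δq = 61.7195 − 54.5205 = 7.199; wedge = 101 − 93.0452 = 7.9548.
The triangle = ½ × 7.199 × 7.9548 = $28.63 thousand.

$28.63 thousand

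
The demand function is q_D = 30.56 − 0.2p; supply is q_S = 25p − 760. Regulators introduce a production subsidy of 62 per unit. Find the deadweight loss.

In inverse form: demand p = 152.8 − 5q, supply p = 30.4 + 0.04q.
Competitive equilibrium: 152.8 − 5q = 30.4 + 0.04q → q* = 24.2857, p* = 31.3714.
The subsidy lowers effective supply by 62: p = 0.04q − 31.6.
New quantity: 152.8 − 5q = 0.04q − 31.6 → q' = 36.5873.
Overproduction Δq = 36.5873 − 24.2857 = 12.3016; wedge = subsidy = 62.
Deadweight loss = ½ × 12.3016 × 62 = 381.35.

381.35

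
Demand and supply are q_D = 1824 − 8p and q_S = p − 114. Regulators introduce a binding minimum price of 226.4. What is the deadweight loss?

4408.96

In inverse form: demand p = 228 − 0.125q, supply p = 114 + q.
Competitive equilibrium: 228 − 0.125q = 114 + q → q* = 101.3333, p* = 215.3333.
At the floor p = 226.4, quantity demanded = (228 − 226.4)/0.125 = 12.8.
Sellers' marginal cost at q' = 12.8: 114 + 1·12.8 = 126.8.
Δq = 101.3333 − 12.8 = 88.5333; wedge = 226.4 − 126.8 = 99.6.
Deadweight loss = ½ × 88.5333 × 99.6 = 4408.96.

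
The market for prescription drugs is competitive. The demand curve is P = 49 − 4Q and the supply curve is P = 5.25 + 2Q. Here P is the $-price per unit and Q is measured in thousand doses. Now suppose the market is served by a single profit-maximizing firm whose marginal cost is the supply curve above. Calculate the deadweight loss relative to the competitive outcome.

$25.52 thousand

Competitive equilibrium: 49 − 4Q = 5.25 + 2Q → Q* = 7.2917, P* = 19.8333.
Marginal revenue: MR = 49 − 8Q. Set MR = MC: 49 − 8Q = 5.25 + 2Q → Q_m = 4.375.
Price P_m = 49 − 4·4.375 = 31.5; MC(Q_m) = 5.25 + 2·4.375 = 14.
Competitive Q* = 7.2917, so ΔQ = 2.9167; wedge = 31.5 − 14 = 17.5.
DWL = ½ × 2.9167 × 17.5 = $25.52 thousand.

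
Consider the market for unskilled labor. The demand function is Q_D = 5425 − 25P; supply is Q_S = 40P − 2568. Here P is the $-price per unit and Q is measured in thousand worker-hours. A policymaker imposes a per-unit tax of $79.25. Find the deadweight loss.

$48312.02 thousand

In inverse form: demand P = 217 − 0.04Q, supply P = 64.2 + 0.025Q.
Competitive equilibrium: 217 − 0.04Q = 64.2 + 0.025Q → Q* = 2350.7692, P* = 122.9692.
With the tax, the buyer price exceeds the seller price by 79.25: (217 − 0.04Q) − (64.2 + 0.025Q) = 79.25 → Q' = 1131.5385.
ΔQ = 2350.7692 − 1131.5385 = 1219.2307; the wedge equals the tax, 79.25.
The triangle = ½ × 1219.2307 × 79.25 = $48312.02 thousand.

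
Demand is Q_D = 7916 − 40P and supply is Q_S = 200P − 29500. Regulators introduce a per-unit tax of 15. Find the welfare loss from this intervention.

In inverse form: demand P = 197.9 − 0.025Q, supply P = 147.5 + 0.005Q.
Competitive equilibrium: 197.9 − 0.025Q = 147.5 + 0.005Q → Q* = 1680, P* = 155.9.
With the tax, the buyer price exceeds the seller price by 15: (197.9 − 0.025Q) − (147.5 + 0.005Q) = 15 → Q' = 1180.
ΔQ = 1680 − 1180 = 500; the wedge equals the tax, 15.
Welfare loss = ½ × 500 × 15 = 3750.

3750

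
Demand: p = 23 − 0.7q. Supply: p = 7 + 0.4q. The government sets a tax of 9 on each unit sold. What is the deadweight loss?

Competitive equilibrium: 23 − 0.7q = 7 + 0.4q → q* = 14.5455, p* = 12.8182.
With the tax, the buyer price exceeds the seller price by 9: (23 − 0.7q) − (7 + 0.4q) = 9 → q' = 6.3636.
Δq = 14.5455 − 6.3636 = 8.1819; the wedge equals the tax, 9.
DWL = ½ × 8.1819 × 9 = 36.82.

36.82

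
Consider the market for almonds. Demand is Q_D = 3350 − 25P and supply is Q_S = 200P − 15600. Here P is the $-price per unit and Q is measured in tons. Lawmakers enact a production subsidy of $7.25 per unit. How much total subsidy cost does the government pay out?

In inverse form: demand P = 134 − 0.04Q, supply P = 78 + 0.005Q.
Competitive equilibrium: 134 − 0.04Q = 78 + 0.005Q → Q* = 1244.4444, P* = 84.2222.
The subsidy lowers effective supply by 7.25: P = 70.75 + 0.005Q.
New quantity: 134 − 0.04Q = 70.75 + 0.005Q → Q' = 1405.5556.
Total subsidy cost = 7.25 × 1405.5556 = $10190.28.

$10190.28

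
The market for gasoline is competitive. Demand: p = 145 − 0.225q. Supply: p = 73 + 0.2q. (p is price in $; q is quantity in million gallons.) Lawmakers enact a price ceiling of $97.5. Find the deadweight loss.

Competitive equilibrium: 145 − 0.225q = 73 + 0.2q → q* = 169.4118, p* = 106.8824.
At the ceiling p = 97.5, quantity supplied = (97.5 − 73)/0.2 = 122.5.
Willingness to pay at q' = 122.5: 145 − 0.225·122.5 = 117.4375.
Δq = 169.4118 − 122.5 = 46.9118; wedge = 117.4375 − 97.5 = 19.9375.
The triangle = ½ × 46.9118 × 19.9375 = $467.65 million.

$467.65 million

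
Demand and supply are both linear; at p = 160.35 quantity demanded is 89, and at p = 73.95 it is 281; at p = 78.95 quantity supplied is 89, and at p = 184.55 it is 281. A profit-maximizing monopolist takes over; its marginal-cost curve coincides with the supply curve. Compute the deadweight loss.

1398.29

Demand slope = (73.95 − 160.35)/(281 − 89) = −0.45, so p = 200.4 − 0.45q.
Supply slope = (184.55 − 78.95)/(281 − 89) = 0.55, so p = 30 + 0.55q.
Competitive equilibrium: 200.4 − 0.45q = 30 + 0.55q → q* = 170.4, p* = 123.72.
Marginal revenue: MR = 200.4 − 0.9q. Set MR = MC: 200.4 − 0.9q = 30 + 0.55q → q_m = 117.51724.
Price p_m = 200.4 − 0.45·117.51724 = 147.51724; MC(q_m) = 30 + 0.55·117.51724 = 94.63448.
Competitive q* = 170.4, so Δq = 52.88276; wedge = 147.51724 − 94.63448 = 52.88276.
DWL = ½ × 52.88276 × 52.88276 = 1398.29.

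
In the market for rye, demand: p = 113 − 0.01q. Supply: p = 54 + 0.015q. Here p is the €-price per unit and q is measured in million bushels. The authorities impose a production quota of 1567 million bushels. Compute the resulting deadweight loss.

Competitive equilibrium: 113 − 0.01q = 54 + 0.015q → q* = 2360, p* = 89.4.
At q = 1567: demand price = 113 − 0.01·1567 = 97.33; supply price = 54 + 0.015·1567 = 77.505.
Δq = 2360 − 1567 = 793; wedge = 97.33 − 77.505 = 19.825.
Welfare loss = ½ × 793 × 19.825 = €7860.61 million.

€7860.61 million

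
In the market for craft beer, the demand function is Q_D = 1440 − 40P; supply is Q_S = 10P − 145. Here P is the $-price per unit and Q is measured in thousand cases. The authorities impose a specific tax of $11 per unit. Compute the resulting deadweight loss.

In inverse form: demand P = 36 − 0.025Q, supply P = 14.5 + 0.1Q.
Competitive equilibrium: 36 − 0.025Q = 14.5 + 0.1Q → Q* = 172, P* = 31.7.
With the tax, the buyer price exceeds the seller price by 11: (36 − 0.025Q) − (14.5 + 0.1Q) = 11 → Q' = 84.
ΔQ = 172 − 84 = 88; the wedge equals the tax, 11.
Deadweight loss = ½ × 88 × 11 = $484 thousand.

$484 thousand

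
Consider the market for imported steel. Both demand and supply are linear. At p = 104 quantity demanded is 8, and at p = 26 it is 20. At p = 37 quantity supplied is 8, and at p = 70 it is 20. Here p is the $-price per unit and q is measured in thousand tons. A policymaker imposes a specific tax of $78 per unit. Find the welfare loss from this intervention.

Demand slope = (26 − 104)/(20 − 8) = −6.5, so p = 156 − 6.5q.
Supply slope = (70 − 37)/(20 − 8) = 2.75, so p = 15 + 2.75q.
Competitive equilibrium: 156 − 6.5q = 15 + 2.75q → q* = 15.2432, p* = 56.9189.
With the tax, the buyer price exceeds the seller price by 78: (156 − 6.5q) − (15 + 2.75q) = 78 → q' = 6.8108.
Δq = 15.2432 − 6.8108 = 8.4324; the wedge equals the tax, 78.
DWL = ½ × 8.4324 × 78 = $328.86 thousand.

$328.86 thousand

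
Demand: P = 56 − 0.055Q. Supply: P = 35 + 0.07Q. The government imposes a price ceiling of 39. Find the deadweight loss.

Competitive equilibrium: 56 − 0.055Q = 35 + 0.07Q → Q* = 168, P* = 46.76.
At the ceiling P = 39, quantity supplied = (39 − 35)/0.07 = 57.1429.
Willingness to pay at Q' = 57.1429: 56 − 0.055·57.1429 = 52.8571.
ΔQ = 168 − 57.1429 = 110.8571; wedge = 52.8571 − 39 = 13.8571.
DWL = ½ × 110.8571 × 13.8571 = 768.08.

768.08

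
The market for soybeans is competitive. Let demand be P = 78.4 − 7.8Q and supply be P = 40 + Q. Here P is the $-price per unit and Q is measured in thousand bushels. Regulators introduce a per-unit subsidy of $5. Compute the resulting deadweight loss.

Competitive equilibrium: 78.4 − 7.8Q = 40 + Q → Q* = 4.3636, P* = 44.3636.
The subsidy lowers effective supply by 5: P = 35 + Q.
New quantity: 78.4 − 7.8Q = 35 + Q → Q' = 4.9318.
Overproduction ΔQ = 4.9318 − 4.3636 = 0.5682; wedge = subsidy = 5.
The triangle = ½ × 0.5682 × 5 = $1.42 thousand.

$1.42 thousand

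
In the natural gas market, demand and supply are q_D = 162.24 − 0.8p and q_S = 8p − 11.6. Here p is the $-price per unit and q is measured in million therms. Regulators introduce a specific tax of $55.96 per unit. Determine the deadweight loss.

$1138.74 million

In inverse form: demand p = 202.8 − 1.25q, supply p = 1.45 + 0.125q.
Competitive equilibrium: 202.8 − 1.25q = 1.45 + 0.125q → q* = 146.4364, p* = 19.7545.
With the tax, the buyer price exceeds the seller price by 55.96: (202.8 − 1.25q) − (1.45 + 0.125q) = 55.96 → q' = 105.7382.
Δq = 146.4364 − 105.7382 = 40.6982; the wedge equals the tax, 55.96.
The triangle = ½ × 40.6982 × 55.96 = $1138.74 million.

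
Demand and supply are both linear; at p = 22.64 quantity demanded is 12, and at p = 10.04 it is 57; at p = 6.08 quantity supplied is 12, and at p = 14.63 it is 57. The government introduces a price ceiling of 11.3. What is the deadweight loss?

14.15

Demand slope = (10.04 − 22.64)/(57 − 12) = −0.28, so p = 26 − 0.28q.
Supply slope = (14.63 − 6.08)/(57 − 12) = 0.19, so p = 3.8 + 0.19q.
Competitive equilibrium: 26 − 0.28q = 3.8 + 0.19q → q* = 47.234, p* = 12.7745.
At the ceiling p = 11.3, quantity supplied = (11.3 − 3.8)/0.19 = 39.4737.
Willingness to pay at q' = 39.4737: 26 − 0.28·39.4737 = 14.9474.
Δq = 47.234 − 39.4737 = 7.7603; wedge = 14.9474 − 11.3 = 3.6474.
Deadweight loss = ½ × 7.7603 × 3.6474 = 14.15.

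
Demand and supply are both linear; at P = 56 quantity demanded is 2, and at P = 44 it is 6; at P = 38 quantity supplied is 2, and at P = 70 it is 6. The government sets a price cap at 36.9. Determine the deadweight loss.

Demand slope = (44 − 56)/(6 − 2) = −3, so P = 62 − 3Q.
Supply slope = (70 − 38)/(6 − 2) = 8, so P = 22 + 8Q.
Competitive equilibrium: 62 − 3Q = 22 + 8Q → Q* = 3.6364, P* = 51.0909.
At the ceiling P = 36.9, quantity supplied = (36.9 − 22)/8 = 1.8625.
Willingness to pay at Q' = 1.8625: 62 − 3·1.8625 = 56.4125.
ΔQ = 3.6364 − 1.8625 = 1.7739; wedge = 56.4125 − 36.9 = 19.5125.
Welfare loss = ½ × 1.7739 × 19.5125 = 17.31.

17.31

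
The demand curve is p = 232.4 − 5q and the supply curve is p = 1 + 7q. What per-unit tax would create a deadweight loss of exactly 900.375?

147

Competitive equilibrium: 232.4 − 5q = 1 + 7q → q* = 19.2833, p* = 135.9833.
A tax t gives Δq = t/12 and wedge t, so DWL = t²/24.
t²/24 = 900.375 → t² = 21609 → t = 147.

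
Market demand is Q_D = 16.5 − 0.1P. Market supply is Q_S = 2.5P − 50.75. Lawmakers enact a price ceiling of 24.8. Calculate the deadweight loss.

36.89

In inverse form: demand P = 165 − 10Q, supply P = 20.3 + 0.4Q.
Competitive equilibrium: 165 − 10Q = 20.3 + 0.4Q → Q* = 13.9135, P* = 25.8654.
At the ceiling P = 24.8, quantity supplied = (24.8 − 20.3)/0.4 = 11.25.
Willingness to pay at Q' = 11.25: 165 − 10·11.25 = 52.5.
ΔQ = 13.9135 − 11.25 = 2.6635; wedge = 52.5 − 24.8 = 27.7.
The triangle = ½ × 2.6635 × 27.7 = 36.89.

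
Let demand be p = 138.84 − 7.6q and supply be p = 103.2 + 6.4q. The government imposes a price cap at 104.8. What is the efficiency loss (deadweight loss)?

36.89

Competitive equilibrium: 138.84 − 7.6q = 103.2 + 6.4q → q* = 2.5457, p* = 119.4926.
At the ceiling p = 104.8, quantity supplied = (104.8 − 103.2)/6.4 = 0.25.
Willingness to pay at q' = 0.25: 138.84 − 7.6·0.25 = 136.94.
Δq = 2.5457 − 0.25 = 2.2957; wedge = 136.94 − 104.8 = 32.14.
DWL = ½ × 2.2957 × 32.14 = 36.89.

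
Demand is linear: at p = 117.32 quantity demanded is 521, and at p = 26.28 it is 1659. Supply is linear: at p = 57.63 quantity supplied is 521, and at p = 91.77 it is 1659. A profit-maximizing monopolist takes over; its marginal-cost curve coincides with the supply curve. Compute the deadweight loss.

11031.18

Demand slope = (26.28 − 117.32)/(1659 − 521) = −0.08, so p = 159 − 0.08q.
Supply slope = (91.77 − 57.63)/(1659 − 521) = 0.03, so p = 42 + 0.03q.
Competitive equilibrium: 159 − 0.08q = 42 + 0.03q → q* = 1063.63636, p* = 73.90909.
Marginal revenue: MR = 159 − 0.16q. Set MR = MC: 159 − 0.16q = 42 + 0.03q → q_m = 615.78947.
Price p_m = 159 − 0.08·615.78947 = 109.73684; MC(q_m) = 42 + 0.03·615.78947 = 60.47368.
Competitive q* = 1063.63636, so Δq = 447.84689; wedge = 109.73684 − 60.47368 = 49.26316.
Deadweight loss = ½ × 447.84689 × 49.26316 = 11031.18.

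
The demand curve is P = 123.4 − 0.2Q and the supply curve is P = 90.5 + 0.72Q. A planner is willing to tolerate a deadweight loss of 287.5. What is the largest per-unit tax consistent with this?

23

Competitive equilibrium: 123.4 − 0.2Q = 90.5 + 0.72Q → Q* = 35.7609, P* = 116.2478.
A tax t gives ΔQ = t/0.92 and wedge t, so DWL = t²/1.84.
t²/1.84 = 287.5 → t² = 529 → t = 23.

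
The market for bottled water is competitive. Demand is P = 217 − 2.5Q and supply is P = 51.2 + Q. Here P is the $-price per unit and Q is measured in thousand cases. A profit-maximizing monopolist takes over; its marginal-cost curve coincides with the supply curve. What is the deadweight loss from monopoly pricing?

$681.79 thousand

Competitive equilibrium: 217 − 2.5Q = 51.2 + Q → Q* = 47.3714, P* = 98.5714.
Marginal revenue: MR = 217 − 5Q. Set MR = MC: 217 − 5Q = 51.2 + Q → Q_m = 27.6333.
Price P_m = 217 − 2.5·27.6333 = 147.9168; MC(Q_m) = 51.2 + 1·27.6333 = 78.8333.
Competitive Q* = 47.3714, so ΔQ = 19.7381; wedge = 147.9168 − 78.8333 = 69.0835.
Deadweight loss = ½ × 19.7381 × 69.0835 = $681.79 thousand.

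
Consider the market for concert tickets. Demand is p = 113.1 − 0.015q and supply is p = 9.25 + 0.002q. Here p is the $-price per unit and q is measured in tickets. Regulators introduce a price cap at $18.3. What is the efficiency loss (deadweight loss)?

$21322.22

Competitive equilibrium: 113.1 − 0.015q = 9.25 + 0.002q → q* = 6108.8235, p* = 21.4676.
At the ceiling p = 18.3, quantity supplied = (18.3 − 9.25)/0.002 = 4525.
Willingness to pay at q' = 4525: 113.1 − 0.015·4525 = 45.225.
Δq = 6108.8235 − 4525 = 1583.8235; wedge = 45.225 − 18.3 = 26.925.
Deadweight loss = ½ × 1583.8235 × 26.925 = $21322.22.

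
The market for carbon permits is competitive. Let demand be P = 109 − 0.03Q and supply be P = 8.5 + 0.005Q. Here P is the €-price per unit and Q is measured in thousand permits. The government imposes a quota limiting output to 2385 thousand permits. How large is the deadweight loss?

Competitive equilibrium: 109 − 0.03Q = 8.5 + 0.005Q → Q* = 2871.4286, P* = 22.8571.
At Q = 2385: demand price = 109 − 0.03·2385 = 37.45; supply price = 8.5 + 0.005·2385 = 20.425.
ΔQ = 2871.4286 − 2385 = 486.4286; wedge = 37.45 − 20.425 = 17.025.
The triangle = ½ × 486.4286 × 17.025 = €4140.72 thousand.

€4140.72 thousand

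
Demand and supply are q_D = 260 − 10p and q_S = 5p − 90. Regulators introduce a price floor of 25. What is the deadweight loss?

41.67

In inverse form: demand p = 26 − 0.1q, supply p = 18 + 0.2q.
Competitive equilibrium: 26 − 0.1q = 18 + 0.2q → q* = 26.6667, p* = 23.3333.
At the floor p = 25, quantity demanded = (26 − 25)/0.1 = 10.
Sellers' marginal cost at q' = 10: 18 + 0.2·10 = 20.
Δq = 26.6667 − 10 = 16.6667; wedge = 25 − 20 = 5.
DWL = ½ × 16.6667 × 5 = 41.67.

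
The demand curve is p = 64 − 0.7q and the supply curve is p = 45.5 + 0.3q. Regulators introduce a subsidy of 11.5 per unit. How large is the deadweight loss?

66.125

Competitive equilibrium: 64 − 0.7q = 45.5 + 0.3q → q* = 18.5, p* = 51.05.
The subsidy lowers effective supply by 11.5: p = 34 + 0.3q.
New quantity: 64 − 0.7q = 34 + 0.3q → q' = 30.
Overproduction Δq = 30 − 18.5 = 11.5; wedge = subsidy = 11.5.
Deadweight loss = ½ × 11.5 × 11.5 = 66.125.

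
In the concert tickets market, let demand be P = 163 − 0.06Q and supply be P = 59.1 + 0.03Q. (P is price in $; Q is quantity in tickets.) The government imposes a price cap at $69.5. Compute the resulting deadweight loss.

$29362.72

Competitive equilibrium: 163 − 0.06Q = 59.1 + 0.03Q → Q* = 1154.4444, P* = 93.7333.
At the ceiling P = 69.5, quantity supplied = (69.5 − 59.1)/0.03 = 346.6667.
Willingness to pay at Q' = 346.6667: 163 − 0.06·346.6667 = 142.2.
ΔQ = 1154.4444 − 346.6667 = 807.7777; wedge = 142.2 − 69.5 = 72.7.
The triangle = ½ × 807.7777 × 72.7 = $29362.72.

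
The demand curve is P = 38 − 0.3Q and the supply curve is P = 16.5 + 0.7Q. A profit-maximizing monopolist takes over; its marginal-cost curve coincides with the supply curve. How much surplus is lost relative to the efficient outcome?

Competitive equilibrium: 38 − 0.3Q = 16.5 + 0.7Q → Q* = 21.5, P* = 31.55.
Marginal revenue: MR = 38 − 0.6Q. Set MR = MC: 38 − 0.6Q = 16.5 + 0.7Q → Q_m = 16.5385.
Price P_m = 38 − 0.3·16.5385 = 33.0385; MC(Q_m) = 16.5 + 0.7·16.5385 = 28.077.
Competitive Q* = 21.5, so ΔQ = 4.9615; wedge = 33.0385 − 28.077 = 4.9615.
Deadweight loss = ½ × 4.9615 × 4.9615 = 12.31.

12.31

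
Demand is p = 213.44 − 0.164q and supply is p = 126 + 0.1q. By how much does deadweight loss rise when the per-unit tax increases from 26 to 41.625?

Competitive equilibrium: 213.44 − 0.164q = 126 + 0.1q → q* = 331.2121, p* = 159.1212.
For a per-unit tax t: Δq = t/0.264, so DWL = ½·t·(t/0.264) = t²/0.528.
At t = 26: DWL = 1280.303. At t = 41.625: DWL = 3281.516.
Increase = 3281.516 − 1280.303 = 2001.21.

2001.21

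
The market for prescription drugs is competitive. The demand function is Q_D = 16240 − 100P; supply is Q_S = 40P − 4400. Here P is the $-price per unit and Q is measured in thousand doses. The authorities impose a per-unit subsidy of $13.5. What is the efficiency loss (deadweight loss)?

$2603.57 thousand

In inverse form: demand P = 162.4 − 0.01Q, supply P = 110 + 0.025Q.
Competitive equilibrium: 162.4 − 0.01Q = 110 + 0.025Q → Q* = 1497.1429, P* = 147.4286.
The subsidy lowers effective supply by 13.5: P = 96.5 + 0.025Q.
New quantity: 162.4 − 0.01Q = 96.5 + 0.025Q → Q' = 1882.8571.
Overproduction ΔQ = 1882.8571 − 1497.1429 = 385.7142; wedge = subsidy = 13.5.
Welfare loss = ½ × 385.7142 × 13.5 = $2603.57 thousand.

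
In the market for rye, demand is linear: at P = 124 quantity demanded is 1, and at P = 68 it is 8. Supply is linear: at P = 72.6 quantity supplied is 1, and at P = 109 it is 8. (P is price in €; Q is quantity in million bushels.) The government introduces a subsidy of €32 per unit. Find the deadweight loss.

Demand slope = (68 − 124)/(8 − 1) = −8, so P = 132 − 8Q.
Supply slope = (109 − 72.6)/(8 − 1) = 5.2, so P = 67.4 + 5.2Q.
Competitive equilibrium: 132 − 8Q = 67.4 + 5.2Q → Q* = 4.8939, P* = 92.8485.
The subsidy lowers effective supply by 32: P = 35.4 + 5.2Q.
New quantity: 132 − 8Q = 35.4 + 5.2Q → Q' = 7.3182.
Overproduction ΔQ = 7.3182 − 4.8939 = 2.4243; wedge = subsidy = 32.
Welfare loss = ½ × 2.4243 × 32 = €38.79 million.

€38.79 million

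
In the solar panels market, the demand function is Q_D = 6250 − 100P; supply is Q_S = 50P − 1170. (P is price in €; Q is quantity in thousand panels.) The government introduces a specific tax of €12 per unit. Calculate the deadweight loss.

In inverse form: demand P = 62.5 − 0.01Q, supply P = 23.4 + 0.02Q.
Competitive equilibrium: 62.5 − 0.01Q = 23.4 + 0.02Q → Q* = 1303.3333, P* = 49.4667.
With the tax, the buyer price exceeds the seller price by 12: (62.5 − 0.01Q) − (23.4 + 0.02Q) = 12 → Q' = 903.3333.
ΔQ = 1303.3333 − 903.3333 = 400; the wedge equals the tax, 12.
The triangle = ½ × 400 × 12 = €2400 thousand.

€2400 thousand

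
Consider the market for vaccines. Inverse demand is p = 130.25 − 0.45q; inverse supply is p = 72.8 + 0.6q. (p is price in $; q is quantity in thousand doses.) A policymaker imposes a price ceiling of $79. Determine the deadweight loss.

Competitive equilibrium: 130.25 − 0.45q = 72.8 + 0.6q → q* = 54.7143, p* = 105.6286.
At the ceiling p = 79, quantity supplied = (79 − 72.8)/0.6 = 10.3333.
Willingness to pay at q' = 10.3333: 130.25 − 0.45·10.3333 = 125.6.
Δq = 54.7143 − 10.3333 = 44.381; wedge = 125.6 − 79 = 46.6.
Deadweight loss = ½ × 44.381 × 46.6 = $1034.08 thousand.

$1034.08 thousand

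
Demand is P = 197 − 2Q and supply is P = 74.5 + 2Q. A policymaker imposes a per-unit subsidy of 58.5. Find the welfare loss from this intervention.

Competitive equilibrium: 197 − 2Q = 74.5 + 2Q → Q* = 30.625, P* = 135.75.
The subsidy lowers effective supply by 58.5: P = 16 + 2Q.
New quantity: 197 − 2Q = 16 + 2Q → Q' = 45.25.
Overproduction ΔQ = 45.25 − 30.625 = 14.625; wedge = subsidy = 58.5.
The triangle = ½ × 14.625 × 58.5 = 427.78.

427.78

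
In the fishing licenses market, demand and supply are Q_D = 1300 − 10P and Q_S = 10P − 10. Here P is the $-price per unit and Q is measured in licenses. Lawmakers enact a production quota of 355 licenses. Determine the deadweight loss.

$8410

In inverse form: demand P = 130 − 0.1Q, supply P = 1 + 0.1Q.
Competitive equilibrium: 130 − 0.1Q = 1 + 0.1Q → Q* = 645, P* = 65.5.
At Q = 355: demand price = 130 − 0.1·355 = 94.5; supply price = 1 + 0.1·355 = 36.5.
ΔQ = 645 − 355 = 290; wedge = 94.5 − 36.5 = 58.
DWL = ½ × 290 × 58 = $8410.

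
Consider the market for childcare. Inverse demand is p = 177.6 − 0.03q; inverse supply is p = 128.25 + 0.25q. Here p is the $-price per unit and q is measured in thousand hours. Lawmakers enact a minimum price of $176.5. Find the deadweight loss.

$2727.69 thousand

Competitive equilibrium: 177.6 − 0.03q = 128.25 + 0.25q → q* = 176.25, p* = 172.3125.
At the floor p = 176.5, quantity demanded = (177.6 − 176.5)/0.03 = 36.6667.
Sellers' marginal cost at q' = 36.6667: 128.25 + 0.25·36.6667 = 137.4167.
Δq = 176.25 − 36.6667 = 139.5833; wedge = 176.5 − 137.4167 = 39.0833.
DWL = ½ × 139.5833 × 39.0833 = $2727.69 thousand.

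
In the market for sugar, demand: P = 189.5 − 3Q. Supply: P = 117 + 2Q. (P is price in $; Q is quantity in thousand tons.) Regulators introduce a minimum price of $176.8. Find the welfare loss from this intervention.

$263.51 thousand

Competitive equilibrium: 189.5 − 3Q = 117 + 2Q → Q* = 14.5, P* = 146.
At the floor P = 176.8, quantity demanded = (189.5 − 176.8)/3 = 4.2333.
Sellers' marginal cost at Q' = 4.2333: 117 + 2·4.2333 = 125.4666.
ΔQ = 14.5 − 4.2333 = 10.2667; wedge = 176.8 − 125.4666 = 51.3334.
The triangle = ½ × 10.2667 × 51.3334 = $263.51 thousand.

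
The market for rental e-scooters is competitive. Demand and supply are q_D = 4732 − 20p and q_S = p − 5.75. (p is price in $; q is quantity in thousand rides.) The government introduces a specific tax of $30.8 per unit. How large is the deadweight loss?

$451.73 thousand

In inverse form: demand p = 236.6 − 0.05q, supply p = 5.75 + q.
Competitive equilibrium: 236.6 − 0.05q = 5.75 + q → q* = 219.8571, p* = 225.6071.
With the tax, the buyer price exceeds the seller price by 30.8: (236.6 − 0.05q) − (5.75 + q) = 30.8 → q' = 190.5238.
Δq = 219.8571 − 190.5238 = 29.3333; the wedge equals the tax, 30.8.
DWL = ½ × 29.3333 × 30.8 = $451.73 thousand.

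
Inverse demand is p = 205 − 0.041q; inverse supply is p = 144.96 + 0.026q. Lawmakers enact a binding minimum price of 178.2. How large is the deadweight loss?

1969.37

Competitive equilibrium: 205 − 0.041q = 144.96 + 0.026q → q* = 896.1194, p* = 168.2591.
At the floor p = 178.2, quantity demanded = (205 − 178.2)/0.041 = 653.65854.
Sellers' marginal cost at q' = 653.65854: 144.96 + 0.026·653.65854 = 161.95512.
Δq = 896.1194 − 653.65854 = 242.46086; wedge = 178.2 − 161.95512 = 16.24488.
Welfare loss = ½ × 242.46086 × 16.24488 = 1969.37.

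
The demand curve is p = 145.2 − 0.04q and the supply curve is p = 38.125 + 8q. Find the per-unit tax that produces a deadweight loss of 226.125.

60.3

Competitive equilibrium: 145.2 − 0.04q = 38.125 + 8q → q* = 13.3178, p* = 144.6673.
A tax t gives Δq = t/8.04 and wedge t, so DWL = t²/16.08.
t²/16.08 = 226.125 → t² = 3636.09 → t = 60.3.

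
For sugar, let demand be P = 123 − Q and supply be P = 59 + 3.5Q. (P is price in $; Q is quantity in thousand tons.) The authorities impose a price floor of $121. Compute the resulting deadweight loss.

Competitive equilibrium: 123 − Q = 59 + 3.5Q → Q* = 14.2222, P* = 108.7778.
At the floor P = 121, quantity demanded = (123 − 121)/1 = 2.
Sellers' marginal cost at Q' = 2: 59 + 3.5·2 = 66.
ΔQ = 14.2222 − 2 = 12.2222; wedge = 121 − 66 = 55.
Deadweight loss = ½ × 12.2222 × 55 = $336.11 thousand.

$336.11 thousand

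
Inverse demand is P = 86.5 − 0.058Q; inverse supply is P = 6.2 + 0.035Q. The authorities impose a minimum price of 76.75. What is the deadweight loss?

Competitive equilibrium: 86.5 − 0.058Q = 6.2 + 0.035Q → Q* = 863.44086, P* = 36.42043.
At the floor P = 76.75, quantity demanded = (86.5 − 76.75)/0.058 = 168.10345.
Sellers' marginal cost at Q' = 168.10345: 6.2 + 0.035·168.10345 = 12.08362.
ΔQ = 863.44086 − 168.10345 = 695.33741; wedge = 76.75 − 12.08362 = 64.66638.
The triangle = ½ × 695.33741 × 64.66638 = 22482.48.

22482.48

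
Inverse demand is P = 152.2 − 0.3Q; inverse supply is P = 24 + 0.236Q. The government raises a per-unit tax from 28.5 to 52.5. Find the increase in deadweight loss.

Competitive equilibrium: 152.2 − 0.3Q = 24 + 0.236Q → Q* = 239.1791, P* = 80.4463.
For a per-unit tax t: ΔQ = t/0.536, so DWL = ½·t·(t/0.536) = t²/1.072.
At t = 28.5: DWL = 757.696. At t = 52.5: DWL = 2571.129.
Increase = 2571.129 − 757.696 = 1813.43.

1813.43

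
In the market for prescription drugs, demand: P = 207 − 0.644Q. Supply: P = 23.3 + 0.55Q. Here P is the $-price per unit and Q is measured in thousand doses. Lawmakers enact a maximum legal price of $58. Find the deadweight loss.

$4917.90 thousand

Competitive equilibrium: 207 − 0.644Q = 23.3 + 0.55Q → Q* = 153.8526, P* = 107.9189.
At the ceiling P = 58, quantity supplied = (58 − 23.3)/0.55 = 63.0909.
Willingness to pay at Q' = 63.0909: 207 − 0.644·63.0909 = 166.3695.
ΔQ = 153.8526 − 63.0909 = 90.7617; wedge = 166.3695 − 58 = 108.3695.
The triangle = ½ × 90.7617 × 108.3695 = $4917.90 thousand.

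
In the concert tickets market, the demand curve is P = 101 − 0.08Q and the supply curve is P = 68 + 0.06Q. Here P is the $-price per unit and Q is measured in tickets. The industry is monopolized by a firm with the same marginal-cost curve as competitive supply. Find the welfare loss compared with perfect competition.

$514.29

Competitive equilibrium: 101 − 0.08Q = 68 + 0.06Q → Q* = 235.7143, P* = 82.1429.
Marginal revenue: MR = 101 − 0.16Q. Set MR = MC: 101 − 0.16Q = 68 + 0.06Q → Q_m = 150.
Price P_m = 101 − 0.08·150 = 89; MC(Q_m) = 68 + 0.06·150 = 77.
Competitive Q* = 235.7143, so ΔQ = 85.7143; wedge = 89 − 77 = 12.
Deadweight loss = ½ × 85.7143 × 12 = $514.29.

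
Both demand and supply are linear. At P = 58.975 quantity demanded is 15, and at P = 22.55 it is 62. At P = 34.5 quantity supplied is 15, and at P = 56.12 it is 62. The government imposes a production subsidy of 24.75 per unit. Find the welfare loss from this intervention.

248

Demand slope = (22.55 − 58.975)/(62 − 15) = −0.775, so P = 70.6 − 0.775Q.
Supply slope = (56.12 − 34.5)/(62 − 15) = 0.46, so P = 27.6 + 0.46Q.
Competitive equilibrium: 70.6 − 0.775Q = 27.6 + 0.46Q → Q* = 34.8178, P* = 43.6162.
The subsidy lowers effective supply by 24.75: P = 2.85 + 0.46Q.
New quantity: 70.6 − 0.775Q = 2.85 + 0.46Q → Q' = 54.8583.
Overproduction ΔQ = 54.8583 − 34.8178 = 20.0405; wedge = subsidy = 24.75.
Welfare loss = ½ × 20.0405 × 24.75 = 248.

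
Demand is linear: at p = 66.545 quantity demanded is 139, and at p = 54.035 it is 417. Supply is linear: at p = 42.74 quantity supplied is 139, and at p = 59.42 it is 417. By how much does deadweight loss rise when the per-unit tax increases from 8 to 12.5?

Demand slope = (54.035 − 66.545)/(417 − 139) = −0.045, so p = 72.8 − 0.045q.
Supply slope = (59.42 − 42.74)/(417 − 139) = 0.06, so p = 34.4 + 0.06q.
Competitive equilibrium: 72.8 − 0.045q = 34.4 + 0.06q → q* = 365.7143, p* = 56.3429.
For a per-unit tax t: Δq = t/0.105, so DWL = ½·t·(t/0.105) = t²/0.21.
At t = 8: DWL = 304.762. At t = 12.5: DWL = 744.048.
Increase = 744.048 − 304.762 = 439.29.

439.29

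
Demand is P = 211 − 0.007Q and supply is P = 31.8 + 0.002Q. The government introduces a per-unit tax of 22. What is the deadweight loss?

26888.89

Competitive equilibrium: 211 − 0.007Q = 31.8 + 0.002Q → Q* = 19911.1111, P* = 71.6222.
With the tax, the buyer price exceeds the seller price by 22: (211 − 0.007Q) − (31.8 + 0.002Q) = 22 → Q' = 17466.6667.
ΔQ = 19911.1111 − 17466.6667 = 2444.4444; the wedge equals the tax, 22.
Deadweight loss = ½ × 2444.4444 × 22 = 26888.89.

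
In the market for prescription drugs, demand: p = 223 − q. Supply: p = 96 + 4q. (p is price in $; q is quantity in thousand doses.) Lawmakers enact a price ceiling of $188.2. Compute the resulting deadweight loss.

$13.81 thousand

Competitive equilibrium: 223 − q = 96 + 4q → q* = 25.4, p* = 197.6.
At the ceiling p = 188.2, quantity supplied = (188.2 − 96)/4 = 23.05.
Willingness to pay at q' = 23.05: 223 − 1·23.05 = 199.95.
Δq = 25.4 − 23.05 = 2.35; wedge = 199.95 − 188.2 = 11.75.
DWL = ½ × 2.35 × 11.75 = $13.81 thousand.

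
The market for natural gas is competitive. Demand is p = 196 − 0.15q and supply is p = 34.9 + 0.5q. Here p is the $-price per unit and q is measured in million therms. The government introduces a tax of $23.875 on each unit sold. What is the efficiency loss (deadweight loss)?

$438.47 million

Competitive equilibrium: 196 − 0.15q = 34.9 + 0.5q → q* = 247.8462, p* = 158.8231.
With the tax, the buyer price exceeds the seller price by 23.875: (196 − 0.15q) − (34.9 + 0.5q) = 23.875 → q' = 211.1154.
Δq = 247.8462 − 211.1154 = 36.7308; the wedge equals the tax, 23.875.
The triangle = ½ × 36.7308 × 23.875 = $438.47 million.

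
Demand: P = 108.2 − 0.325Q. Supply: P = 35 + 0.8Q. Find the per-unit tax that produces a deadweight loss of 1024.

48

Competitive equilibrium: 108.2 − 0.325Q = 35 + 0.8Q → Q* = 65.0667, P* = 87.0533.
A tax t gives ΔQ = t/1.125 and wedge t, so DWL = t²/2.25.
t²/2.25 = 1024 → t² = 2304 → t = 48.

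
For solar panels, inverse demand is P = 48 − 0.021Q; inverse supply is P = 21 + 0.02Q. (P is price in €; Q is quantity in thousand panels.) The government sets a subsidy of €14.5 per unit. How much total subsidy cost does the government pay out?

Competitive equilibrium: 48 − 0.021Q = 21 + 0.02Q → Q* = 658.5366, P* = 34.1707.
The subsidy lowers effective supply by 14.5: P = 6.5 + 0.02Q.
New quantity: 48 − 0.021Q = 6.5 + 0.02Q → Q' = 1012.1951.
Total subsidy cost = 14.5 × 1012.1951 = €14676.83 thousand.

€14676.83 thousand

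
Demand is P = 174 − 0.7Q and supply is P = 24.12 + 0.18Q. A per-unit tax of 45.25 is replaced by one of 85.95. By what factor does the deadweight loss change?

Competitive equilibrium: 174 − 0.7Q = 24.12 + 0.18Q → Q* = 170.3182, P* = 54.7773.
For a per-unit tax t: ΔQ = t/0.88, so DWL = ½·t·(t/0.88) = t²/1.76.
At t = 45.25: DWL = 1163.388. At t = 85.95: DWL = 4197.388.
Ratio = (85.95/45.25)² = 3.608.

3.608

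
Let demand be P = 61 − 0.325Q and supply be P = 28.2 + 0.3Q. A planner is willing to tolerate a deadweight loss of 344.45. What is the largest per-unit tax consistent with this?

20.75

Competitive equilibrium: 61 − 0.325Q = 28.2 + 0.3Q → Q* = 52.48, P* = 43.944.
A tax t gives ΔQ = t/0.625 and wedge t, so DWL = t²/1.25.
t²/1.25 = 344.45 → t² = 430.5625 → t = 20.75.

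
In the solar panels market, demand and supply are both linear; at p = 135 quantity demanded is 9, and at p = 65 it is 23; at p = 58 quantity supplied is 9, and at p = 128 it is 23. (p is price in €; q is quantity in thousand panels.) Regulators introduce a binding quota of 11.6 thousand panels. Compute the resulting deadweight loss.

€130.05 thousand

Demand slope = (65 − 135)/(23 − 9) = −5, so p = 180 − 5q.
Supply slope = (128 − 58)/(23 − 9) = 5, so p = 13 + 5q.
Competitive equilibrium: 180 − 5q = 13 + 5q → q* = 16.7, p* = 96.5.
At q = 11.6: demand price = 180 − 5·11.6 = 122; supply price = 13 + 5·11.6 = 71.
Δq = 16.7 − 11.6 = 5.1; wedge = 122 − 71 = 51.
The triangle = ½ × 5.1 × 51 = €130.05 thousand.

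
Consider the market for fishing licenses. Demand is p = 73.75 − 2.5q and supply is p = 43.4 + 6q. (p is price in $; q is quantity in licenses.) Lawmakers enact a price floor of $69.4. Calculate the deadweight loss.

$14.24

Competitive equilibrium: 73.75 − 2.5q = 43.4 + 6q → q* = 3.5706, p* = 64.8235.
At the floor p = 69.4, quantity demanded = (73.75 − 69.4)/2.5 = 1.74.
Sellers' marginal cost at q' = 1.74: 43.4 + 6·1.74 = 53.84.
Δq = 3.5706 − 1.74 = 1.8306; wedge = 69.4 − 53.84 = 15.56.
DWL = ½ × 1.8306 × 15.56 = $14.24.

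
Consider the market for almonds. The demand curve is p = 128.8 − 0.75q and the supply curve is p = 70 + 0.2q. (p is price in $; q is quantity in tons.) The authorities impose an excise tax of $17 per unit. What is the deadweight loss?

Competitive equilibrium: 128.8 − 0.75q = 70 + 0.2q → q* = 61.89474, p* = 82.37895.
With the tax, the buyer price exceeds the seller price by 17: (128.8 − 0.75q) − (70 + 0.2q) = 17 → q' = 44.
Δq = 61.89474 − 44 = 17.89474; the wedge equals the tax, 17.
DWL = ½ × 17.89474 × 17 = $152.11.

$152.11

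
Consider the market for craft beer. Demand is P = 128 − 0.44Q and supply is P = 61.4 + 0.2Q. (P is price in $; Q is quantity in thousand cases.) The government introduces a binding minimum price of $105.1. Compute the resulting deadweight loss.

Competitive equilibrium: 128 − 0.44Q = 61.4 + 0.2Q → Q* = 104.0625, P* = 82.2125.
At the floor P = 105.1, quantity demanded = (128 − 105.1)/0.44 = 52.0455.
Sellers' marginal cost at Q' = 52.0455: 61.4 + 0.2·52.0455 = 71.8091.
ΔQ = 104.0625 − 52.0455 = 52.017; wedge = 105.1 − 71.8091 = 33.2909.
The triangle = ½ × 52.017 × 33.2909 = $865.85 thousand.

$865.85 thousand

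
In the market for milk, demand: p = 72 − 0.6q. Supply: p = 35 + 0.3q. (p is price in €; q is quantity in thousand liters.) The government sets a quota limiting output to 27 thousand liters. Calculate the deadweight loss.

Competitive equilibrium: 72 − 0.6q = 35 + 0.3q → q* = 41.1111, p* = 47.3333.
At q = 27: demand price = 72 − 0.6·27 = 55.8; supply price = 35 + 0.3·27 = 43.1.
Δq = 41.1111 − 27 = 14.1111; wedge = 55.8 − 43.1 = 12.7.
Welfare loss = ½ × 14.1111 × 12.7 = €89.61 thousand.

€89.61 thousand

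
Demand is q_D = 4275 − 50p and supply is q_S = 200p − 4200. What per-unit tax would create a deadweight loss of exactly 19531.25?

In inverse form: demand p = 85.5 − 0.02q, supply p = 21 + 0.005q.
Competitive equilibrium: 85.5 − 0.02q = 21 + 0.005q → q* = 2580, p* = 33.9.
A tax t gives Δq = t/0.025 and wedge t, so DWL = t²/0.05.
t²/0.05 = 19531.25 → t² = 976.5625 → t = 31.25.

31.25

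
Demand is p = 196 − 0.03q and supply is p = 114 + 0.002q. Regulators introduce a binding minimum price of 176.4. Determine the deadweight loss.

58318.68

Competitive equilibrium: 196 − 0.03q = 114 + 0.002q → q* = 2562.5, p* = 119.125.
At the floor p = 176.4, quantity demanded = (196 − 176.4)/0.03 = 653.333333.
Sellers' marginal cost at q' = 653.333333: 114 + 0.002·653.333333 = 115.306667.
Δq = 2562.5 − 653.333333 = 1909.166667; wedge = 176.4 − 115.306667 = 61.093333.
The triangle = ½ × 1909.166667 × 61.093333 = 58318.68.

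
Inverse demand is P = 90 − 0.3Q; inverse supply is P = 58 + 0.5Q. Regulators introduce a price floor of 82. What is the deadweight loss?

Competitive equilibrium: 90 − 0.3Q = 58 + 0.5Q → Q* = 40, P* = 78.
At the floor P = 82, quantity demanded = (90 − 82)/0.3 = 26.6667.
Sellers' marginal cost at Q' = 26.6667: 58 + 0.5·26.6667 = 71.3334.
ΔQ = 40 − 26.6667 = 13.3333; wedge = 82 − 71.3334 = 10.6666.
Deadweight loss = ½ × 13.3333 × 10.6666 = 71.11.

71.11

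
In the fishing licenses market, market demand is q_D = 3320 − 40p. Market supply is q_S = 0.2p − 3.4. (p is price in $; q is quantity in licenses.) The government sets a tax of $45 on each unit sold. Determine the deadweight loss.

$201.49

In inverse form: demand p = 83 − 0.025q, supply p = 17 + 5q.
Competitive equilibrium: 83 − 0.025q = 17 + 5q → q* = 13.1343, p* = 82.6716.
With the tax, the buyer price exceeds the seller price by 45: (83 − 0.025q) − (17 + 5q) = 45 → q' = 4.1791.
Δq = 13.1343 − 4.1791 = 8.9552; the wedge equals the tax, 45.
DWL = ½ × 8.9552 × 45 = $201.49.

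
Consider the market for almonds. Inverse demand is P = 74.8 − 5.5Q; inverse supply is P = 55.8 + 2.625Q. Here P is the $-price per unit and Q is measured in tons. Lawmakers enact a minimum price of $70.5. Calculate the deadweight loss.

Competitive equilibrium: 74.8 − 5.5Q = 55.8 + 2.625Q → Q* = 2.3385, P* = 61.9385.
At the floor P = 70.5, quantity demanded = (74.8 − 70.5)/5.5 = 0.7818.
Sellers' marginal cost at Q' = 0.7818: 55.8 + 2.625·0.7818 = 57.8522.
ΔQ = 2.3385 − 0.7818 = 1.5567; wedge = 70.5 − 57.8522 = 12.6478.
DWL = ½ × 1.5567 × 12.6478 = $9.84.

$9.84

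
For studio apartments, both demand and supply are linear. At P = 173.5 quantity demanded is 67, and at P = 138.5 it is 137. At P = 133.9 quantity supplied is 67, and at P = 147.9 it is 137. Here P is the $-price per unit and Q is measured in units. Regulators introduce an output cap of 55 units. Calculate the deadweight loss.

$1645.71

Demand slope = (138.5 − 173.5)/(137 − 67) = −0.5, so P = 207 − 0.5Q.
Supply slope = (147.9 − 133.9)/(137 − 67) = 0.2, so P = 120.5 + 0.2Q.
Competitive equilibrium: 207 − 0.5Q = 120.5 + 0.2Q → Q* = 123.5714, P* = 145.2143.
At Q = 55: demand price = 207 − 0.5·55 = 179.5; supply price = 120.5 + 0.2·55 = 131.5.
ΔQ = 123.5714 − 55 = 68.5714; wedge = 179.5 − 131.5 = 48.
DWL = ½ × 68.5714 × 48 = $1645.71.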